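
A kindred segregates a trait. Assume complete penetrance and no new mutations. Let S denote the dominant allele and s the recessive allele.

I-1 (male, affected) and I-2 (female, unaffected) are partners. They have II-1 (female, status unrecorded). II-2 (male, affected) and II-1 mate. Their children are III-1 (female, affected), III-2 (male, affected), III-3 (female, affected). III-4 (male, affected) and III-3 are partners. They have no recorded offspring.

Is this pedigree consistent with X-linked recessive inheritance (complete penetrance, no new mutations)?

A consistent assignment under X-linked recessive exists: I-1 X^s Y, I-2 X^S X^S, II-1 X^S X^s, II-2 X^s Y, III-1 X^s X^s, III-2 X^s Y, III-3 X^s X^s, III-4 X^s Y.
In this assignment every recorded phenotype matches its genotype and every non-founder's genotype is obtainable from its parents' genotypes, so the pedigree is consistent.

Yes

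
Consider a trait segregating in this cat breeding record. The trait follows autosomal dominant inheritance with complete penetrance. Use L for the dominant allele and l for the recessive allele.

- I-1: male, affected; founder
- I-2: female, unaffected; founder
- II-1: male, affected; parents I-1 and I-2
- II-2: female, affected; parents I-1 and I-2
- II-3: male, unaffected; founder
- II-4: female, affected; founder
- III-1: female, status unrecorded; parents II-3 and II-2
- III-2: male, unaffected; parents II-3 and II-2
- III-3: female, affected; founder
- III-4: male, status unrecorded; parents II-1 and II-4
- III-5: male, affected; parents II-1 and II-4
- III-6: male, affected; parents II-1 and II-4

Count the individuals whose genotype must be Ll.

Obligate heterozygotes: II-1 is affected so carries L and received l from I-2 (ll), so II-1 is Ll; II-2 is affected so carries L and received l from I-2 (ll), so II-2 is Ll.
Every other individual is either homozygous by phenotype or has at least one consistent homozygous assignment, so the count is 2.

2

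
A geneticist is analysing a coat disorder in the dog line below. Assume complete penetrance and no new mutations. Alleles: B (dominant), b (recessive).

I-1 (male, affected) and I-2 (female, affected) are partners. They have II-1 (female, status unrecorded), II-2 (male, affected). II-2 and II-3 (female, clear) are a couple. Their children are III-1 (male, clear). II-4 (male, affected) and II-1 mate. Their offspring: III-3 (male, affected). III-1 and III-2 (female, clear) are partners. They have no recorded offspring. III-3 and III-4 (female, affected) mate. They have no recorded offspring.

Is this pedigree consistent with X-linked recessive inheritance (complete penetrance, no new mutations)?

Yes

A consistent assignment under X-linked recessive exists: I-1 X^b Y, I-2 X^b X^b, II-1 X^b X^b, II-2 X^b Y, II-3 X^B X^B, II-4 X^b Y, III-1 X^B Y, III-2 X^B X^B, III-3 X^b Y, III-4 X^b X^b.
In this assignment every recorded phenotype matches its genotype and every non-founder's genotype is obtainable from its parents' genotypes, so the pedigree is consistent.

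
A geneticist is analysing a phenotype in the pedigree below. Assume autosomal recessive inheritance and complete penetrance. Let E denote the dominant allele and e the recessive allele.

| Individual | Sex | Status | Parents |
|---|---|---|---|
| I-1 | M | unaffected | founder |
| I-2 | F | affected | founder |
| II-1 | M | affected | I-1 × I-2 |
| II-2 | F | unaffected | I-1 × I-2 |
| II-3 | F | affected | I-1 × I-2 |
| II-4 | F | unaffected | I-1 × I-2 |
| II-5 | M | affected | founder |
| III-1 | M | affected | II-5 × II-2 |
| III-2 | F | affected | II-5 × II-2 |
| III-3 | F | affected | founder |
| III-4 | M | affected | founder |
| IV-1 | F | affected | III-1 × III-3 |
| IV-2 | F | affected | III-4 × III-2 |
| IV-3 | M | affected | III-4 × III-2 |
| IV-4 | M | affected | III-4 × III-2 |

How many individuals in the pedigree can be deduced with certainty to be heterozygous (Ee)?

Obligate heterozygotes: I-1 is unaffected so carries E and passed e to II-1 (ee), so I-1 is Ee; II-2 is unaffected so carries E and received e from I-2 (ee), so II-2 is Ee; II-4 is unaffected so carries E and received e from I-2 (ee), so II-4 is Ee.
Every other individual is either homozygous by phenotype or has at least one consistent homozygous assignment, so the count is 3.

3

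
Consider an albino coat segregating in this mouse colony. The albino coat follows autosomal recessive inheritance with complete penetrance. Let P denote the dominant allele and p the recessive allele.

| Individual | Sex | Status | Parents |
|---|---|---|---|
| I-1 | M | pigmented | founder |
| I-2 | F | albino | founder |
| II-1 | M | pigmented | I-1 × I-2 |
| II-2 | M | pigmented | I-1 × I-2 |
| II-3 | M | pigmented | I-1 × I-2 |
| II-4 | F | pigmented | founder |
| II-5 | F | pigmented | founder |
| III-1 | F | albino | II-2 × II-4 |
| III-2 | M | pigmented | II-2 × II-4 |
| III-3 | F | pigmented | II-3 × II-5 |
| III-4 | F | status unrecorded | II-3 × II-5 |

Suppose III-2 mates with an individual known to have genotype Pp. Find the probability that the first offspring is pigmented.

5/6

II-2 is pigmented so carries P and received p from I-2 (pp), so II-2 is Pp.
II-4 is pigmented so carries P and passed p to III-1 (pp), so II-4 is Pp.
III-2 is a pigmented offspring of II-2 (Pp) × II-4 (Pp), whose cross gives 1/4 PP : 1/2 Pp : 1/4 pp; conditioning on being pigmented, III-2 is PP with probability 1/3, Pp with probability 2/3.
Summing over parental genotype combinations, P(offspring is pigmented) = 1/3·1 + 2/3·3/4 = 5/6.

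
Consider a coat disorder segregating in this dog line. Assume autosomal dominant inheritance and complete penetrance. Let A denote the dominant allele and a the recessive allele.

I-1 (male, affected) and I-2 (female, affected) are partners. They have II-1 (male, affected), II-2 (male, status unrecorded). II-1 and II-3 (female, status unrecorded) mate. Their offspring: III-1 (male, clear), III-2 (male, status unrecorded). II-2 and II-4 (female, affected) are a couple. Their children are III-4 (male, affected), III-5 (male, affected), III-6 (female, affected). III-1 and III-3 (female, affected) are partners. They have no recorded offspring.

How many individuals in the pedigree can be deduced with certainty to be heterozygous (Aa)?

1

Obligate heterozygotes: II-1 is affected so carries A and passed a to III-1 (aa), so II-1 is Aa.
Every other individual is either homozygous by phenotype or has at least one consistent homozygous assignment, so the count is 1.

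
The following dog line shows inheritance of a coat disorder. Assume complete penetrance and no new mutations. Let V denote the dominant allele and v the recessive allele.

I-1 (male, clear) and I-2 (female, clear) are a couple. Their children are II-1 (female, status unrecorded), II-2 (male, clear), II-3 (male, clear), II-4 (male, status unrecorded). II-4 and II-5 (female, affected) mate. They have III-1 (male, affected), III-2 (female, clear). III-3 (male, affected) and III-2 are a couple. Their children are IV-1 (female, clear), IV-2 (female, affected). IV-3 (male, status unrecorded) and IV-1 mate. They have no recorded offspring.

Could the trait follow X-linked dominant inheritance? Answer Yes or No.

Under X-linked dominant, IV-1 (clear, female) cannot arise from III-3 (affected) × III-2 (clear).

No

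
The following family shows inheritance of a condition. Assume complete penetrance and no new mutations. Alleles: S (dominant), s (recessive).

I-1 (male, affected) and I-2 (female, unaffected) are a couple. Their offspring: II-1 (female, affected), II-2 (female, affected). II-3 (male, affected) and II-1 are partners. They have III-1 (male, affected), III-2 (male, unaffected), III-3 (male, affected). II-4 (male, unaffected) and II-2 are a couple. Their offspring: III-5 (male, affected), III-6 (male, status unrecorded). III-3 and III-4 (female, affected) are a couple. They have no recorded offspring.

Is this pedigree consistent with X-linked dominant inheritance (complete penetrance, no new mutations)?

A consistent assignment under X-linked dominant exists: I-1 X^S Y, I-2 X^s X^s, II-1 X^S X^s, II-2 X^S X^s, II-3 X^S Y, II-4 X^s Y, III-1 X^S Y, III-2 X^s Y, III-3 X^S Y, III-4 X^S X^S, III-5 X^S Y, III-6 X^S Y.
In this assignment every recorded phenotype matches its genotype and every non-founder's genotype is obtainable from its parents' genotypes, so the pedigree is consistent.

Yes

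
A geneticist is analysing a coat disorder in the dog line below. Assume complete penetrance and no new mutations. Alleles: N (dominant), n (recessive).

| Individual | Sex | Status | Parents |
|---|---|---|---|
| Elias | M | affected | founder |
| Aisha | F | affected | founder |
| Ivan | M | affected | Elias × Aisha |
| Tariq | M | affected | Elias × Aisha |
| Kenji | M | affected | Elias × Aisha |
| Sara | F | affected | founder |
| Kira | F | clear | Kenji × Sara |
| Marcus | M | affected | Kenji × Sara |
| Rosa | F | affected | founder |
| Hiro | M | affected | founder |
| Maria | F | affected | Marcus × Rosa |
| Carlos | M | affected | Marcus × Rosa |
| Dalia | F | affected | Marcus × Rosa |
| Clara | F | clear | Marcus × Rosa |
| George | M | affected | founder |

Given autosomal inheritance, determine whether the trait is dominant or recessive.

dominant

Kenji and Sara are both affected yet have a clear child Kira. Under a recessive model two affected parents are homozygous and every child would be affected, so the trait cannot be recessive.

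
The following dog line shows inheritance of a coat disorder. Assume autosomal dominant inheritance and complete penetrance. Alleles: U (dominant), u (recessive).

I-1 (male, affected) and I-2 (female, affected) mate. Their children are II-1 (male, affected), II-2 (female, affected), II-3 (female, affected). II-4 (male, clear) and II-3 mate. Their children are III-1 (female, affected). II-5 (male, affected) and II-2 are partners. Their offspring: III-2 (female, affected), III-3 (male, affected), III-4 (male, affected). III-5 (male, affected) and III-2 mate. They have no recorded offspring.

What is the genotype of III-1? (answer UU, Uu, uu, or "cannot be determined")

From phenotype alone, III-1 is UU or Uu.
III-1 is affected so carries U and received u from II-4 (uu), so III-1 is Uu.

Uu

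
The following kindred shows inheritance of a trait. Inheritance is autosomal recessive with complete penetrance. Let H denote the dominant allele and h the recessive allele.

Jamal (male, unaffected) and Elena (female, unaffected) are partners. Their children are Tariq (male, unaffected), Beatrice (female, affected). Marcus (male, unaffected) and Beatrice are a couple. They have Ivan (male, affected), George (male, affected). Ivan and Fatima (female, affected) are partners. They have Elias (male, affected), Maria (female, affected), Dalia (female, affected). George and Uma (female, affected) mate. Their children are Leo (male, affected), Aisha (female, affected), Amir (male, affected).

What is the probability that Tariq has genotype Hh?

Jamal is unaffected so carries H and passed h to Beatrice (hh), so Jamal is Hh.
Elena is unaffected so carries H and passed h to Beatrice (hh), so Elena is Hh.
Their cross gives offspring ratios 1/4 HH : 1/2 Hh : 1/4 hh. Conditioning on Tariq being unaffected, P(Hh) = 1/2 / 3/4 = 2/3.

2/3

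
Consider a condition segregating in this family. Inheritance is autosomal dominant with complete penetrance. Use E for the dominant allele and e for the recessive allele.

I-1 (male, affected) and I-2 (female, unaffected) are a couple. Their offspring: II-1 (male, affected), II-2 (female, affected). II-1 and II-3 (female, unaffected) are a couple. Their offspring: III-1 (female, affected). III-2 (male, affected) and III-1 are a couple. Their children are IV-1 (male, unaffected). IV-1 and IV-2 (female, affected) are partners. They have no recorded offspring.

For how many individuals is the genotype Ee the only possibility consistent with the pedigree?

4

Obligate heterozygotes: II-1 is affected so carries E and received e from I-2 (ee), so II-1 is Ee; II-2 is affected so carries E and received e from I-2 (ee), so II-2 is Ee; III-1 is affected so carries E and received e from II-3 (ee), so III-1 is Ee; III-2 is affected so carries E and passed e to IV-1 (ee), so III-2 is Ee.
Every other individual is either homozygous by phenotype or has at least one consistent homozygous assignment, so the count is 4.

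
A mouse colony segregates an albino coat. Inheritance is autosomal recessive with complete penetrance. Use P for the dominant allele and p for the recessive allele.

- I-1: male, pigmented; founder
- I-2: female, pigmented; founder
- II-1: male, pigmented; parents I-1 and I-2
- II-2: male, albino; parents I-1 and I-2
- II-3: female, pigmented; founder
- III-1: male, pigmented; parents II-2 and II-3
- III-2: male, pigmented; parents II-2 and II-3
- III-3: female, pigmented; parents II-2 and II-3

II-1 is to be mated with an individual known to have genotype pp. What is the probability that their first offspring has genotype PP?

0

I-1 is pigmented so carries P and passed p to II-2 (pp), so I-1 is Pp.
I-2 is pigmented so carries P and passed p to II-2 (pp), so I-2 is Pp.
II-1 is a pigmented offspring of I-1 (Pp) × I-2 (Pp), whose cross gives 1/4 PP : 1/2 Pp : 1/4 pp; conditioning on being pigmented, II-1 is PP with probability 1/3, Pp with probability 2/3.
Summing over parental genotype combinations, P(offspring has genotype PP) = 0 = 0.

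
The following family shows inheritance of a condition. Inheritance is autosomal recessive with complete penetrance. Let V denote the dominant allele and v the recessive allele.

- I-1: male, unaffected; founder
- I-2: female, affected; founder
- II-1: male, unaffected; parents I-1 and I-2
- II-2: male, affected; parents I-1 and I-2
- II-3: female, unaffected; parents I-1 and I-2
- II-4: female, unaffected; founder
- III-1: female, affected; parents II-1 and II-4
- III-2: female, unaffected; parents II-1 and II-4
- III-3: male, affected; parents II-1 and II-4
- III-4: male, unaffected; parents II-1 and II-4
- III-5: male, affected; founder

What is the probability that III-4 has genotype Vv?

II-1 is unaffected so carries V and received v from I-2 (vv), so II-1 is Vv.
II-4 is unaffected so carries V and passed v to III-1 (vv), so II-4 is Vv.
Their cross gives offspring ratios 1/4 VV : 1/2 Vv : 1/4 vv. Conditioning on III-4 being unaffected, P(Vv) = 1/2 / 3/4 = 2/3.

2/3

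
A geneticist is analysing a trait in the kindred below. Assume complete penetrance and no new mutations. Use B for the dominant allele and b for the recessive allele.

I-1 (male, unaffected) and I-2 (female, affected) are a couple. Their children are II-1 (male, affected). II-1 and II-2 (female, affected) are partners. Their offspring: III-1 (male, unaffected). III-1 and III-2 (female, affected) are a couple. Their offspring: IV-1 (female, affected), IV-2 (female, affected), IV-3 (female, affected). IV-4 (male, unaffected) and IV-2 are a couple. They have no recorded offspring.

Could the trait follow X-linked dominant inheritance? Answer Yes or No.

A consistent assignment under X-linked dominant exists: I-1 X^b Y, I-2 X^B X^B, II-1 X^B Y, II-2 X^B X^b, III-1 X^b Y, III-2 X^B X^B, IV-1 X^B X^b, IV-2 X^B X^b, IV-3 X^B X^b, IV-4 X^b Y.
In this assignment every recorded phenotype matches its genotype and every non-founder's genotype is obtainable from its parents' genotypes, so the pedigree is consistent.

Yes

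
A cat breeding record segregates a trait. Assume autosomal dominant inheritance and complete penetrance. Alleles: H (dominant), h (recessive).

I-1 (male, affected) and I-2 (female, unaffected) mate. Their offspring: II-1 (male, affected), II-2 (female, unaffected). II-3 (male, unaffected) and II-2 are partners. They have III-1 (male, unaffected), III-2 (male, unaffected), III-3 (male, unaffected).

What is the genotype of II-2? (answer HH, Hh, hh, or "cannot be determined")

II-2 is unaffected, so II-2 is hh.

hh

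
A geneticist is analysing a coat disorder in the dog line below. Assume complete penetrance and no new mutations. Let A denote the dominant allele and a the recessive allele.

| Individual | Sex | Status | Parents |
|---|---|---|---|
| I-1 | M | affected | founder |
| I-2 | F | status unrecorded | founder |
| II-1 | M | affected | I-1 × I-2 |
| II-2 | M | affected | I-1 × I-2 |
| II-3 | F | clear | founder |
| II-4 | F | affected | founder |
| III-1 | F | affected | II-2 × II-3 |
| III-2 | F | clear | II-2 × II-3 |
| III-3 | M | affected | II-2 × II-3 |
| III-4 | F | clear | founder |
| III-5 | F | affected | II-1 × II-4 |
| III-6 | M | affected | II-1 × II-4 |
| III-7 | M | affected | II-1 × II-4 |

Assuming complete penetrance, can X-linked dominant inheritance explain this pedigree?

Under X-linked dominant, III-2 (clear, female) cannot arise from II-2 (affected) × II-3 (clear).

No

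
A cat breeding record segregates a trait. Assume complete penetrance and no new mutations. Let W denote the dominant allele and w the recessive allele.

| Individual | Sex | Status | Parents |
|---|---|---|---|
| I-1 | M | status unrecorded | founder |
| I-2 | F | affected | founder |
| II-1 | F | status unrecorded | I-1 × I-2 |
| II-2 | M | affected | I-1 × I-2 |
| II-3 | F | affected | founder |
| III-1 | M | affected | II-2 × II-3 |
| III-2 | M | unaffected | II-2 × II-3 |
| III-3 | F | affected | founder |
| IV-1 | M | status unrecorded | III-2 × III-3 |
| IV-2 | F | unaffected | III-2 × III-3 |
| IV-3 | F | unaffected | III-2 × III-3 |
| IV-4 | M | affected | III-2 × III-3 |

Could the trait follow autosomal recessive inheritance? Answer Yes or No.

No

Under autosomal recessive, III-2 (unaffected, male) cannot arise from II-2 (affected) × II-3 (affected).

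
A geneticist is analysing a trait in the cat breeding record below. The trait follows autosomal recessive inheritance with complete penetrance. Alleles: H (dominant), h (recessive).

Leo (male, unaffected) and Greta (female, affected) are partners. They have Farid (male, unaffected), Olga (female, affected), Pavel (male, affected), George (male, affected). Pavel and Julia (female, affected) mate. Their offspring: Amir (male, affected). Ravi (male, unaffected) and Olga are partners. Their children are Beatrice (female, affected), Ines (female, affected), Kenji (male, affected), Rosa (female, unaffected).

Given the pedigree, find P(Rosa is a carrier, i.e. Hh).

Rosa is unaffected so carries H and received h from Olga (hh), so Rosa is Hh, giving P(Hh) = 1.

1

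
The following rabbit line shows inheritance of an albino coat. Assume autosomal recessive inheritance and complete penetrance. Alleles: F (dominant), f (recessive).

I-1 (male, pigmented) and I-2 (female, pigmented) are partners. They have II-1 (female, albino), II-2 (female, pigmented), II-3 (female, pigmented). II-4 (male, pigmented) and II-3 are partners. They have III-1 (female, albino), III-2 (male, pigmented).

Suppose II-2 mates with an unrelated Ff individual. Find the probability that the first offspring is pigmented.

I-1 is pigmented so carries F and passed f to II-1 (ff), so I-1 is Ff.
I-2 is pigmented so carries F and passed f to II-1 (ff), so I-2 is Ff.
II-2 is a pigmented offspring of I-1 (Ff) × I-2 (Ff), whose cross gives 1/4 FF : 1/2 Ff : 1/4 ff; conditioning on being pigmented, II-2 is FF with probability 1/3, Ff with probability 2/3.
Summing over parental genotype combinations, P(offspring is pigmented) = 1/3·1 + 2/3·3/4 = 5/6.

5/6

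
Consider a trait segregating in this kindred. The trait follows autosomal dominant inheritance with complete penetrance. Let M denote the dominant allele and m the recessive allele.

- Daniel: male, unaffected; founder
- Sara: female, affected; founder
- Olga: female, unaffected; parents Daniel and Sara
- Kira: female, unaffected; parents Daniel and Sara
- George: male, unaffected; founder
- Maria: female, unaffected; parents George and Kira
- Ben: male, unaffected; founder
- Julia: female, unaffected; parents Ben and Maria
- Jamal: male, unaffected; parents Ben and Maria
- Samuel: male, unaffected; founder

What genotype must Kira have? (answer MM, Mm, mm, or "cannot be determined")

mm

Kira is unaffected, so Kira is mm.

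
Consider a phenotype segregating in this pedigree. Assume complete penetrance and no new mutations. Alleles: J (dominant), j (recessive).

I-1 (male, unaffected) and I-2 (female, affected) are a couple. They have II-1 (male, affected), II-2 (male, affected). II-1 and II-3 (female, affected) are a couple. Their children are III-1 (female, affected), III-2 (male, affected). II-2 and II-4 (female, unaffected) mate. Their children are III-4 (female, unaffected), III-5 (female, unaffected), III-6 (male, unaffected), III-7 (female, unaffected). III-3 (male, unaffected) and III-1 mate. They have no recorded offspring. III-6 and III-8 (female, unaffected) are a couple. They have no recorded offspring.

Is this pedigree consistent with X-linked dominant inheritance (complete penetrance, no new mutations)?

No

Under X-linked dominant, III-4 (unaffected, female) cannot arise from II-2 (affected) × II-4 (unaffected).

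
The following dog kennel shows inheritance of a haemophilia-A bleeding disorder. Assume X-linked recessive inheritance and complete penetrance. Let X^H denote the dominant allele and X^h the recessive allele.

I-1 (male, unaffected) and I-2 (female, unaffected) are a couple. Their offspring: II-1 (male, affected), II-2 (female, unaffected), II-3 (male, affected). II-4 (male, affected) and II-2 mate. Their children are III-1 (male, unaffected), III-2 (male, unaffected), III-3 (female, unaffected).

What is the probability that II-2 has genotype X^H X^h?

I-1 is unaffected, so I-1 is X^H Y.
I-2 is unaffected so carries H and passed h to II-1 (X^h Y), so I-2 is X^H X^h.
Their cross gives offspring ratios 1/2 X^H X^H : 1/2 X^H X^h. Conditioning on II-2 being unaffected, P(X^H X^h) = 1/2 / 1 = 1/2 before taking II-2's own offspring into account.
II-4 is affected, so II-4 is X^h Y.
Now use II-2's offspring. Probability of each recorded status — unaffected son III-1: 1/2 if II-2 is X^H X^h, 1 if X^H X^H; unaffected son III-2: 1/2 if II-2 is X^H X^h, 1 if X^H X^H; unaffected daughter III-3: 1/2 if II-2 is X^H X^h, 1 if X^H X^H.
Bayes: P(X^H X^h) = 1/2·1/8 / (1/2·1/8 + 1/2·1) = 1/9.

1/9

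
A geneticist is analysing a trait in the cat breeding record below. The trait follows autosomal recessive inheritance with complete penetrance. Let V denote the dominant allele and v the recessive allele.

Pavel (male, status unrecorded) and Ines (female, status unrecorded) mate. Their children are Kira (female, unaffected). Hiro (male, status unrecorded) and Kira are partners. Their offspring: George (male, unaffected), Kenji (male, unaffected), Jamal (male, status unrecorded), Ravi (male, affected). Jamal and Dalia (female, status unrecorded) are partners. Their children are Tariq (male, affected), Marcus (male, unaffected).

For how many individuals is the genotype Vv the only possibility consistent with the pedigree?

1

Obligate heterozygotes: Kira is unaffected so carries V and passed v to Ravi (vv), so Kira is Vv.
Every other individual is either homozygous by phenotype or has at least one consistent homozygous assignment, so the count is 1.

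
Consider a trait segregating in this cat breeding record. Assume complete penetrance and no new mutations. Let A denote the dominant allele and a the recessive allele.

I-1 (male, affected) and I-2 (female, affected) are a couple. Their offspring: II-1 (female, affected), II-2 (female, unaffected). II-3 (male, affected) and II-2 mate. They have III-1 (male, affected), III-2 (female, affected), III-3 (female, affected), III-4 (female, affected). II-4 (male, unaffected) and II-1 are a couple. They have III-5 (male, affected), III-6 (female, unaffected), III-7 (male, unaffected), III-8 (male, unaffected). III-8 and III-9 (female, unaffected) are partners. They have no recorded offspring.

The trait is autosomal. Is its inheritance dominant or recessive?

dominant

I-1 and I-2 are both affected yet have an unaffected child II-2. Under a recessive model two affected parents are homozygous and every child would be affected, so the trait cannot be recessive.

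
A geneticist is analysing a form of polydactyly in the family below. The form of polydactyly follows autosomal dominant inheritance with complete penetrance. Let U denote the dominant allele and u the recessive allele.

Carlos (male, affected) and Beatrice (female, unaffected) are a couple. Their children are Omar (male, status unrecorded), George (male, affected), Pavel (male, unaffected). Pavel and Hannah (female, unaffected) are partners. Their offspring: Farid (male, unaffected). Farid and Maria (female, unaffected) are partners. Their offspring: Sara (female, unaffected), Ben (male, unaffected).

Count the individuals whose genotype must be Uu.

Obligate heterozygotes: Carlos is affected so carries U and passed u to Pavel (uu), so Carlos is Uu; George is affected so carries U and received u from Beatrice (uu), so George is Uu.
Every other individual is either homozygous by phenotype or has at least one consistent homozygous assignment, so the count is 2.

2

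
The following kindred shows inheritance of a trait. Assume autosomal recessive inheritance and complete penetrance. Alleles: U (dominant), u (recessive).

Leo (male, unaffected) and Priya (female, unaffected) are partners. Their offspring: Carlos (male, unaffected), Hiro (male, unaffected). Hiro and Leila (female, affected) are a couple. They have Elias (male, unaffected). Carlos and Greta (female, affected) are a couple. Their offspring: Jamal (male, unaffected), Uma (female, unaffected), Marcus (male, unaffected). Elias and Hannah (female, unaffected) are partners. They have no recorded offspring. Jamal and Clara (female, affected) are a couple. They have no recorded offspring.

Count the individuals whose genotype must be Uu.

4

Obligate heterozygotes: Elias is unaffected so carries U and received u from Leila (uu), so Elias is Uu; Jamal is unaffected so carries U and received u from Greta (uu), so Jamal is Uu; Uma is unaffected so carries U and received u from Greta (uu), so Uma is Uu; Marcus is unaffected so carries U and received u from Greta (uu), so Marcus is Uu.
Every other individual is either homozygous by phenotype or has at least one consistent homozygous assignment, so the count is 4.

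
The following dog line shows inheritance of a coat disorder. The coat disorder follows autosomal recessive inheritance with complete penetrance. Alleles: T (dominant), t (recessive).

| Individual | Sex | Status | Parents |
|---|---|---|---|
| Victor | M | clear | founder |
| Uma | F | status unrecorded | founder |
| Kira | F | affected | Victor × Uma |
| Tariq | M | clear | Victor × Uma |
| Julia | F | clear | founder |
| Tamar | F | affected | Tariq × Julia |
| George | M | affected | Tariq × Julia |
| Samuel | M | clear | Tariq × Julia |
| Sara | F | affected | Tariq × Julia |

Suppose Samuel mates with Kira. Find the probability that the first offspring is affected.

1/3

Tariq is clear so carries T and passed t to Tamar (tt), so Tariq is Tt.
Julia is clear so carries T and passed t to Tamar (tt), so Julia is Tt.
Samuel is a clear offspring of Tariq (Tt) × Julia (Tt), whose cross gives 1/4 TT : 1/2 Tt : 1/4 tt; conditioning on being clear, Samuel is TT with probability 1/3, Tt with probability 2/3.
Kira is affected, so Kira is tt.
Summing over parental genotype combinations, P(offspring is affected) = 2/3·1/2 = 1/3.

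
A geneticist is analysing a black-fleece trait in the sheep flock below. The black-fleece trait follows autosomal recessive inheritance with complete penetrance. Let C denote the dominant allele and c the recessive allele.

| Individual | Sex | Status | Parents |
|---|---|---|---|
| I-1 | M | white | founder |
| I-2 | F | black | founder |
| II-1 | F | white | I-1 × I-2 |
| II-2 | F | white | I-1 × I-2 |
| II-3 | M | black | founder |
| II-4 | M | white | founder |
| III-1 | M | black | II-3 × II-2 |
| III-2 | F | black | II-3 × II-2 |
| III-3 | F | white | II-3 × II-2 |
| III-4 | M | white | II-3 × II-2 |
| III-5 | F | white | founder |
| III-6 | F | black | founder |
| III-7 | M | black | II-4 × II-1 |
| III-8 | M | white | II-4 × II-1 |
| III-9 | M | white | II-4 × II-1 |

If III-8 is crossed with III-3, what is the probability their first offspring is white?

II-4 is white so carries C and passed c to III-7 (cc), so II-4 is Cc.
II-1 is white so carries C and received c from I-2 (cc), so II-1 is Cc.
III-8 is a white offspring of II-4 (Cc) × II-1 (Cc), whose cross gives 1/4 CC : 1/2 Cc : 1/4 cc; conditioning on being white, III-8 is CC with probability 1/3, Cc with probability 2/3.
III-3 is white so carries C and received c from II-3 (cc), so III-3 is Cc.
Summing over parental genotype combinations, P(offspring is white) = 1/3·1 + 2/3·3/4 = 5/6.

5/6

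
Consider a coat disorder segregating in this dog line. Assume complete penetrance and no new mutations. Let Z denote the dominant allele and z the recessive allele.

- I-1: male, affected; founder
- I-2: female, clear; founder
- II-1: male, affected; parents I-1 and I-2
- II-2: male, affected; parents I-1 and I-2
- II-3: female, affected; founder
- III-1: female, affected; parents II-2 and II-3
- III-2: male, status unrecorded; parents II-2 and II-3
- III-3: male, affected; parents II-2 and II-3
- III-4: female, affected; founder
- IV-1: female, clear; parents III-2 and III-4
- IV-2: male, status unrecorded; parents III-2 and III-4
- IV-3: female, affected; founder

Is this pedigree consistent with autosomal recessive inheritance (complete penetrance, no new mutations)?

No

No assignment of genotypes under autosomal recessive satisfies every parent–offspring relationship, so the pedigree is inconsistent.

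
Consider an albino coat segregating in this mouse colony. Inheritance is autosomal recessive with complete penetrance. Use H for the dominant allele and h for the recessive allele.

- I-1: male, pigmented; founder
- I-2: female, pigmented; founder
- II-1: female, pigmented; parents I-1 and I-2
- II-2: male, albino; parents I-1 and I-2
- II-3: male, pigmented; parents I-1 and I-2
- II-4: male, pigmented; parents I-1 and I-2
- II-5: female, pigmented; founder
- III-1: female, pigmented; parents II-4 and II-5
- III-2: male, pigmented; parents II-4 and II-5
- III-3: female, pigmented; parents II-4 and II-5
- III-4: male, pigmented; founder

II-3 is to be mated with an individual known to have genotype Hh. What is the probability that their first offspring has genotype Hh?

I-1 is pigmented so carries H and passed h to II-2 (hh), so I-1 is Hh.
I-2 is pigmented so carries H and passed h to II-2 (hh), so I-2 is Hh.
II-3 is a pigmented offspring of I-1 (Hh) × I-2 (Hh), whose cross gives 1/4 HH : 1/2 Hh : 1/4 hh; conditioning on being pigmented, II-3 is HH with probability 1/3, Hh with probability 2/3.
Summing over parental genotype combinations, P(offspring has genotype Hh) = 1/3·1/2 + 2/3·1/2 = 1/2.

1/2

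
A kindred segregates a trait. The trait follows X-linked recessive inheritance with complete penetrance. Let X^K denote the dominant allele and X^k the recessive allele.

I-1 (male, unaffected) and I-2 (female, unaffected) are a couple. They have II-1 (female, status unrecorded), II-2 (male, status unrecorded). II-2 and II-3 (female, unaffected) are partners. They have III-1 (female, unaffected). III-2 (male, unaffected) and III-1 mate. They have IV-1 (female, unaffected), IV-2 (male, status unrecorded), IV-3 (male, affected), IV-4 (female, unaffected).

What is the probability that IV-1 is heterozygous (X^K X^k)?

III-2 is unaffected, so III-2 is X^K Y.
III-1 is unaffected so carries K and passed k to IV-3 (X^k Y), so III-1 is X^K X^k.
Their cross gives offspring ratios 1/2 X^K X^K : 1/2 X^K X^k. Conditioning on IV-1 being unaffected, P(X^K X^k) = 1/2 / 1 = 1/2.

1/2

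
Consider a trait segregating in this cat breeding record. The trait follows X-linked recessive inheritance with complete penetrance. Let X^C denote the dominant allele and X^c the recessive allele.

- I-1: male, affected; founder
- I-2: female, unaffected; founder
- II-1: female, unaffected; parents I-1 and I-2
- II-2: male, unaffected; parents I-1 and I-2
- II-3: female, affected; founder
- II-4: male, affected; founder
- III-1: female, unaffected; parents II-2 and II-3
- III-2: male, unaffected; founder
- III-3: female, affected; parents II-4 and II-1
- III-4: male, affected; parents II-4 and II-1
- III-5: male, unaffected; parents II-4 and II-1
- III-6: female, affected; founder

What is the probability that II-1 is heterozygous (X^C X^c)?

II-1 is unaffected so carries C and received c from I-1 (X^c Y), so II-1 is X^C X^c, giving P(X^C X^c) = 1.

1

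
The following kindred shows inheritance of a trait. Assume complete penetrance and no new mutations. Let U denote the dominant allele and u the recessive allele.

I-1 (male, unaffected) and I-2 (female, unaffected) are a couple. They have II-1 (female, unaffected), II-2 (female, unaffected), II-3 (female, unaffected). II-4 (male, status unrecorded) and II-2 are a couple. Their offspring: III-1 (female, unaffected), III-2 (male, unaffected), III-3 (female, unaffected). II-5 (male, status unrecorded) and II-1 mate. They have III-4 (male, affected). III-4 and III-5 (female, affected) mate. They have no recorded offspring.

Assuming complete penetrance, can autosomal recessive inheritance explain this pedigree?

A consistent assignment under autosomal recessive exists: I-1 UU, I-2 Uu, II-1 Uu, II-2 UU, II-3 UU, II-4 UU, II-5 Uu, III-1 UU, III-2 UU, III-3 UU, III-4 uu, III-5 uu.
In this assignment every recorded phenotype matches its genotype and every non-founder's genotype is obtainable from its parents' genotypes, so the pedigree is consistent.

Yes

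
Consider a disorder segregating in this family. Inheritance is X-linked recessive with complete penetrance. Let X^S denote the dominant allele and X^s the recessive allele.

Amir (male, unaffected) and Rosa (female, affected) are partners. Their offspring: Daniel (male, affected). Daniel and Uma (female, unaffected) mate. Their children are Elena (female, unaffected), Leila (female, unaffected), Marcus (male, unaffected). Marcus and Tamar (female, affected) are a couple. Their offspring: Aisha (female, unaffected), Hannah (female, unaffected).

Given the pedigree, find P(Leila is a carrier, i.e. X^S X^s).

Leila is unaffected so carries S and received s from Daniel (X^s Y), so Leila is X^S X^s, giving P(X^S X^s) = 1.

1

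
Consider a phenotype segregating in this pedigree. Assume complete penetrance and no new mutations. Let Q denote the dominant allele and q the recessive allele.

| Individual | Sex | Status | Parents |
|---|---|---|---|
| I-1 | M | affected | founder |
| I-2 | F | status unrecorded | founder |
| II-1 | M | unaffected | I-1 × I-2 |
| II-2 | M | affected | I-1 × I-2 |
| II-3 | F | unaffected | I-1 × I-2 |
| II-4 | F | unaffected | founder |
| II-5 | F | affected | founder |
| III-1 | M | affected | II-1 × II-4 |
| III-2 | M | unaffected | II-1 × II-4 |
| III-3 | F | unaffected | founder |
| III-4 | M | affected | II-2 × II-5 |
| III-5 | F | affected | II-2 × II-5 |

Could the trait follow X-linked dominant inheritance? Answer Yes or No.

No

Under X-linked dominant, II-3 (unaffected, female) cannot arise from I-1 (affected) × I-2 (unrecorded).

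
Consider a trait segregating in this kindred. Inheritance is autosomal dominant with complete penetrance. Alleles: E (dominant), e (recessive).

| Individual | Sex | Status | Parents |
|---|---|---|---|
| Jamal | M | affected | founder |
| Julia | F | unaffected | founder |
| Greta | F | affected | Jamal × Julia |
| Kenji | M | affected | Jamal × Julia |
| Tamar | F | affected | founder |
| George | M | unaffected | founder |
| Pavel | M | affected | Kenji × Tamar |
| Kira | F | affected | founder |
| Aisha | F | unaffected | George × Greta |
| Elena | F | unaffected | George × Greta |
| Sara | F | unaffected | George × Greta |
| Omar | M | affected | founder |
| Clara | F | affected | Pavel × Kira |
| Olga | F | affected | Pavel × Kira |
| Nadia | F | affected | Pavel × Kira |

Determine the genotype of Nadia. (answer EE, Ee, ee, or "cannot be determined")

Nadia's phenotype allows EE or Ee, and no parent or child forces a single allele at both positions; consistent genotype assignments exist with Nadia as EE or Ee.

cannot be determined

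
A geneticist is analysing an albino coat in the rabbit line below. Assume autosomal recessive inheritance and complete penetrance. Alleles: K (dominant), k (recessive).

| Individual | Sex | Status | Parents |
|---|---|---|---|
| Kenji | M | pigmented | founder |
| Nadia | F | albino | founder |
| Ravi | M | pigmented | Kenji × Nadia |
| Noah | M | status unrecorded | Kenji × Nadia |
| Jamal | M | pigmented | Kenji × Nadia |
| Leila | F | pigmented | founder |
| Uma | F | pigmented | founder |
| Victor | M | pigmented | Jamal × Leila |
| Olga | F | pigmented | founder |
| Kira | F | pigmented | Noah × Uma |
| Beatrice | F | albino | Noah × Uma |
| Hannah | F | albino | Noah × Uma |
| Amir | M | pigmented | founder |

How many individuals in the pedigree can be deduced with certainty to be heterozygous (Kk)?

Obligate heterozygotes: Ravi is pigmented so carries K and received k from Nadia (kk), so Ravi is Kk; Jamal is pigmented so carries K and received k from Nadia (kk), so Jamal is Kk; Uma is pigmented so carries K and passed k to Beatrice (kk), so Uma is Kk.
Every other individual is either homozygous by phenotype or has at least one consistent homozygous assignment, so the count is 3.

3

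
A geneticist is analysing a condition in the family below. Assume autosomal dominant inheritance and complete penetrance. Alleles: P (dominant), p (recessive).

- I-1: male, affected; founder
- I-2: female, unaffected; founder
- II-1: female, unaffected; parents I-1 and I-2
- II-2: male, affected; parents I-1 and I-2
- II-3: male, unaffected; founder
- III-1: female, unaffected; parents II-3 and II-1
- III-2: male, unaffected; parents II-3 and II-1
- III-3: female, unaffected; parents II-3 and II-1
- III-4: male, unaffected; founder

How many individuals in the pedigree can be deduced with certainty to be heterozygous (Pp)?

Obligate heterozygotes: I-1 is affected so carries P and passed p to II-1 (pp), so I-1 is Pp; II-2 is affected so carries P and received p from I-2 (pp), so II-2 is Pp.
Every other individual is either homozygous by phenotype or has at least one consistent homozygous assignment, so the count is 2.

2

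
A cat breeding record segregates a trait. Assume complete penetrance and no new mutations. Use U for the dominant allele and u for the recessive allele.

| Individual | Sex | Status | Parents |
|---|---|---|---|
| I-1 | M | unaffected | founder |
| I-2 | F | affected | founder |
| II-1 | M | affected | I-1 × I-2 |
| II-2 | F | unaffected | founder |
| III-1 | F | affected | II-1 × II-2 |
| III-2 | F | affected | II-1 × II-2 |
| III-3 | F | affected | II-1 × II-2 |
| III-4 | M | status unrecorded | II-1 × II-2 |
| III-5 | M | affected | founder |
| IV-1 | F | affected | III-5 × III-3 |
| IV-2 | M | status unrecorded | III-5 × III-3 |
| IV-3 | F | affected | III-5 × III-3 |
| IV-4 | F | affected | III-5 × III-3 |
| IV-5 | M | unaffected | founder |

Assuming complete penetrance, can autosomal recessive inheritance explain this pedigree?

Yes

A consistent assignment under autosomal recessive exists: I-1 Uu, I-2 uu, II-1 uu, II-2 Uu, III-1 uu, III-2 uu, III-3 uu, III-4 Uu, III-5 uu, IV-1 uu, IV-2 uu, IV-3 uu, IV-4 uu, IV-5 UU.
In this assignment every recorded phenotype matches its genotype and every non-founder's genotype is obtainable from its parents' genotypes, so the pedigree is consistent.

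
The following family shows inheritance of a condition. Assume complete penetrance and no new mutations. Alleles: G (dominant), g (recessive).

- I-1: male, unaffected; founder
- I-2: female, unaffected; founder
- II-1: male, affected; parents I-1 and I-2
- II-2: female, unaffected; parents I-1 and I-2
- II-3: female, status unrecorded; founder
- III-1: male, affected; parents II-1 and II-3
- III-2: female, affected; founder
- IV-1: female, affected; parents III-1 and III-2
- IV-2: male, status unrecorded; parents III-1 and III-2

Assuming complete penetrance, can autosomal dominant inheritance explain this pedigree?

No

Under autosomal dominant, II-1 (affected, male) cannot arise from I-1 (unaffected) × I-2 (unaffected).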